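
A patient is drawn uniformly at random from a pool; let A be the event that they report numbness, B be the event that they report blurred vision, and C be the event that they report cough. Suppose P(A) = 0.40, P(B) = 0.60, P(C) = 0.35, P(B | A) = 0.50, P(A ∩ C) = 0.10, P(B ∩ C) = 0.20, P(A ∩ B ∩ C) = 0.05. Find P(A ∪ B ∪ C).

P(A ∩ B) = P(A)·P(B|A) = 0.40 × 0.50 = 0.20
By inclusion–exclusion:
P(A ∪ B ∪ C) = 0.40 + 0.60 + 0.35 − 0.20 − 0.10 − 0.20 + 0.05 = 0.90

0.90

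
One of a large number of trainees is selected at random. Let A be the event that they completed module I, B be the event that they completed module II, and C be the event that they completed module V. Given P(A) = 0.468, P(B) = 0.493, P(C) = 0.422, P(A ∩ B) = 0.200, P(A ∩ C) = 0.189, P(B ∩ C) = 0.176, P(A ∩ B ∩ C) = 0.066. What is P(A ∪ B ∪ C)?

0.884

P(A ∪ B ∪ C) = 0.468 + 0.493 + 0.422 − 0.200 − 0.189 − 0.176 + 0.066 = 0.884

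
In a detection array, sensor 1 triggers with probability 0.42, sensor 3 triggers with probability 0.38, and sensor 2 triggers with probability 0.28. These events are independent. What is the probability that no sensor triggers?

P(none) = (1 − 0.42) × (1 − 0.38) × (1 − 0.28) = 0.58 × 0.62 × 0.72 = 0.258912

0.258912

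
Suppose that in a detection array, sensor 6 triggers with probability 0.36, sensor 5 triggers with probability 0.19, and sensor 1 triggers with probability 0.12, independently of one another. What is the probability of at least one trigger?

0.543808

Independence gives P(none) = ∏(1 − pᵢ).
P(none) = (1 − 0.36) × (1 − 0.19) × (1 − 0.12) = 0.64 × 0.81 × 0.88 = 0.456192
P(at least one) = 1 − 0.456192 = 0.543808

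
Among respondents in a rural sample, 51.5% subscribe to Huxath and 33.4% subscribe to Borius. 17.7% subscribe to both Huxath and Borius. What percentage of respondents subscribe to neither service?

Using inclusion–exclusion:
P(union) = 51.5 + 33.4 − 17.7 = 67.2%
P(none) = 100% − 67.2% = 32.8%

32.8%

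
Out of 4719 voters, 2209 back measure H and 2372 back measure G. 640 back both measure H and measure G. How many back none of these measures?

By inclusion-exclusion,
N(≥1) = 2209 + 2372 − 640 = 3941
None: 4719 − 3941 = 778

778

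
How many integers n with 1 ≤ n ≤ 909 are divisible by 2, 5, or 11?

454 + 181 + 82 − 90 − 41 − 16 + 8 = 578

578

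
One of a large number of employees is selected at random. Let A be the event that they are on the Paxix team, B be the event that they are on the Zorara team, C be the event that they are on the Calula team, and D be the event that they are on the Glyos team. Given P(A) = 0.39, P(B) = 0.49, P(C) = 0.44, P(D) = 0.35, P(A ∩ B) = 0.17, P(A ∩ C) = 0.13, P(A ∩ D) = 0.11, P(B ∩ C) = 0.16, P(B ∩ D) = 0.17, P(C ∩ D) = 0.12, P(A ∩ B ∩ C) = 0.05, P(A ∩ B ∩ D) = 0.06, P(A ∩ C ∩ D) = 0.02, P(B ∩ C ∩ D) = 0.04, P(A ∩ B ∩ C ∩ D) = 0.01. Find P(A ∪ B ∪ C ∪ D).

Apply inclusion-exclusion:
P(A ∪ B ∪ C ∪ D) = 0.39 + 0.49 + 0.44 + 0.35 − 0.17 − 0.13 − 0.11 − 0.16 − 0.17 − 0.12 + 0.05 + 0.06 + 0.02 + 0.04 − 0.01 = 0.97

0.97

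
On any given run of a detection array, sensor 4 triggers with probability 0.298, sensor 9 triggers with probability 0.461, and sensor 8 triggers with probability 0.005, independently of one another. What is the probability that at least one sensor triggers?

0.62351389

Independence gives P(none) = ∏(1 − pᵢ).
P(none) = (1 − 0.298) × (1 − 0.461) × (1 − 0.005) = 0.702 × 0.539 × 0.995 = 0.37648611
P(at least one) = 1 − 0.37648611 = 0.62351389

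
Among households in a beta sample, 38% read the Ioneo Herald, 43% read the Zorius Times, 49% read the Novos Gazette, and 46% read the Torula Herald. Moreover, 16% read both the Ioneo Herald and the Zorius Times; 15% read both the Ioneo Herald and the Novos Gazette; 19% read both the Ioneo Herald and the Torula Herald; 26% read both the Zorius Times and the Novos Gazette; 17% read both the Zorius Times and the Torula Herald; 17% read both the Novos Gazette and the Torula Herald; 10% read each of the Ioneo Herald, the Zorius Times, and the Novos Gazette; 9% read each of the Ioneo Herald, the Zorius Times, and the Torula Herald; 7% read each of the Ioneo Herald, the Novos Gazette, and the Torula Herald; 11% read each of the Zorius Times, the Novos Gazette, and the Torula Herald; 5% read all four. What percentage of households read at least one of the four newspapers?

P(union) = 38 + 43 + 49 + 46 − 16 − 15 − 19 − 26 − 17 − 17 + 10 + 9 + 7 + 11 − 5 = 98%

98%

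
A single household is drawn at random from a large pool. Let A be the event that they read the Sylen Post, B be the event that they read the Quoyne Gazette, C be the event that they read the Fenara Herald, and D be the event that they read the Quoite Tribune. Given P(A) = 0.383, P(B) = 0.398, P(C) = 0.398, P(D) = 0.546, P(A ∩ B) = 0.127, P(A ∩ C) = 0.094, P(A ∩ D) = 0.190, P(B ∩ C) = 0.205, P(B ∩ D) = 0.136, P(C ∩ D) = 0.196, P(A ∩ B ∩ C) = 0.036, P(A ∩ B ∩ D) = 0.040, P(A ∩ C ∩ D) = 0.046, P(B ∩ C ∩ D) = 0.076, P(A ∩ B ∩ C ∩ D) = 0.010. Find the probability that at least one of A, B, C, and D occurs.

By inclusion-exclusion,
P(A ∪ B ∪ C ∪ D) = 0.383 + 0.398 + 0.398 + 0.546 − 0.127 − 0.094 − 0.190 − 0.205 − 0.136 − 0.196 + 0.036 + 0.040 + 0.046 + 0.076 − 0.010 = 0.965

0.965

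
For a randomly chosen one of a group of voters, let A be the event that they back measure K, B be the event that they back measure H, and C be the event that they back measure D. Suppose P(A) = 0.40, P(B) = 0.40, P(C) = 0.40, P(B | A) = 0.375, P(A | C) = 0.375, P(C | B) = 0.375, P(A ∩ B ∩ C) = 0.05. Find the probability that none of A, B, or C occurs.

0.20

P(A ∩ B) = P(A)·P(B|A) = 0.40 × 0.375 = 0.15
P(A ∩ C) = P(C)·P(A|C) = 0.40 × 0.375 = 0.15
P(B ∩ C) = P(B)·P(C|B) = 0.40 × 0.375 = 0.15
Inclusion–exclusion gives
P(A ∪ B ∪ C) = 0.40 + 0.40 + 0.40 − 0.15 − 0.15 − 0.15 + 0.05 = 0.80
P(none) = 1 − 0.80 = 0.20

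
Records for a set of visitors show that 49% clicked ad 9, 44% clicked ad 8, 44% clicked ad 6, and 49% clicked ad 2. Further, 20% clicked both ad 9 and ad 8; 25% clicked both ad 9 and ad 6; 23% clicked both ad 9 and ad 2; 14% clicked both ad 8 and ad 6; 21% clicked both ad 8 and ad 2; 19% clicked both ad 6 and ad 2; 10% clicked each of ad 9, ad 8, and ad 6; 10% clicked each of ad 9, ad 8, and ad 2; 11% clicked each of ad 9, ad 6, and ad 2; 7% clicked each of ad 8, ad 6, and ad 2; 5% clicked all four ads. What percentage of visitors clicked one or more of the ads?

97%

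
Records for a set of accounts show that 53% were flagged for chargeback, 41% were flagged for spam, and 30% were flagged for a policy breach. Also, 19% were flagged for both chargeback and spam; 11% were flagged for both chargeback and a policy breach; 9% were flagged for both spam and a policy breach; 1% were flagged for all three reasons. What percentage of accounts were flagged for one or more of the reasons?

Using inclusion–exclusion:
P(at least one) = 53 + 41 + 30 − 19 − 11 − 9 + 1 = 86%

86%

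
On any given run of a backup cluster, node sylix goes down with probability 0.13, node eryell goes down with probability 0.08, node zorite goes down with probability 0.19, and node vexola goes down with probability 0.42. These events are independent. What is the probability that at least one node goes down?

0.62397208

P(none) = (1 − 0.13) × (1 − 0.08) × (1 − 0.19) × (1 − 0.42) = 0.87 × 0.92 × 0.81 × 0.58 = 0.37602792
P(at least one) = 1 − 0.37602792 = 0.62397208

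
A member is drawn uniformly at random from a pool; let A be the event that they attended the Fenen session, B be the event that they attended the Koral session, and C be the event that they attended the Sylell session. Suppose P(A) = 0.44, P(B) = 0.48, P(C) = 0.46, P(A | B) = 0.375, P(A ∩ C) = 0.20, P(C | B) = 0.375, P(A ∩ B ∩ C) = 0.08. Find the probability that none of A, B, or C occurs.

0.10

P(A ∩ B) = P(B)·P(A|B) = 0.48 × 0.375 = 0.18
P(B ∩ C) = P(B)·P(C|B) = 0.48 × 0.375 = 0.18
Apply inclusion-exclusion:
P(A ∪ B ∪ C) = 0.44 + 0.48 + 0.46 − 0.18 − 0.20 − 0.18 + 0.08 = 0.90
P(none) = 1 − 0.90 = 0.10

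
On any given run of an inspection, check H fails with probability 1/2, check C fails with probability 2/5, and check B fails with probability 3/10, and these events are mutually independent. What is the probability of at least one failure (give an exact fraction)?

P(none) = (1 − 1/2) × (1 − 2/5) × (1 − 3/10) = 1/2 × 3/5 × 7/10 = 21/100
P(at least one) = 1 − 21/100 = 79/100

79/100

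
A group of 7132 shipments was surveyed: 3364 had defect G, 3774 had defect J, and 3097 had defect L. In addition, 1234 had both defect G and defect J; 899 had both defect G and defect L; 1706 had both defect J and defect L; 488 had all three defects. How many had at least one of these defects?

|at least one| = 3364 + 3774 + 3097 − 1234 − 899 − 1706 + 488 = 6884

6884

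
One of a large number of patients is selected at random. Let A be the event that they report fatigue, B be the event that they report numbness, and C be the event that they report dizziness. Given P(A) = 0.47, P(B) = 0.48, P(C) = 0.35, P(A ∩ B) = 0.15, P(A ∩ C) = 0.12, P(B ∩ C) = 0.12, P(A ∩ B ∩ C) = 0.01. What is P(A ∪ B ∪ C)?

0.92

P(A ∪ B ∪ C) = 0.47 + 0.48 + 0.35 − 0.15 − 0.12 − 0.12 + 0.01 = 0.92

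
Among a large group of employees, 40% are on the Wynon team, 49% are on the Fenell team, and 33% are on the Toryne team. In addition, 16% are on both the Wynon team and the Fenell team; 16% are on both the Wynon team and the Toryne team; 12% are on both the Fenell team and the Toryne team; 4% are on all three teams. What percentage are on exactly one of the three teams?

Using the inclusion–exclusion count for exactly one event:
P(exactly one) = 40 + 49 + 33 − 2·16 − 2·16 − 2·12 + 3·4 = 46%

46%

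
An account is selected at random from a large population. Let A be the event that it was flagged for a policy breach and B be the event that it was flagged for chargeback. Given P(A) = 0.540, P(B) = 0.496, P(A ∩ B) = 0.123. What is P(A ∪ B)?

0.913

By inclusion-exclusion,
P(A ∪ B) = 0.540 + 0.496 − 0.123 = 0.913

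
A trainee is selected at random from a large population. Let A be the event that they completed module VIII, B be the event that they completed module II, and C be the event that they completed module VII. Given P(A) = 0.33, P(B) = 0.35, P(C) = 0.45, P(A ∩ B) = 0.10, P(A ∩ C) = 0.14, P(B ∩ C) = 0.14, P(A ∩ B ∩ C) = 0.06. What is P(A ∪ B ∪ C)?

0.81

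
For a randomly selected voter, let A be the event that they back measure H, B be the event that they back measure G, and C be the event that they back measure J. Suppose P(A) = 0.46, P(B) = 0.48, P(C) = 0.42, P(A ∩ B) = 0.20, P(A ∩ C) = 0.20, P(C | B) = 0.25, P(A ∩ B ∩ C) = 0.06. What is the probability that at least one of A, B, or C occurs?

0.90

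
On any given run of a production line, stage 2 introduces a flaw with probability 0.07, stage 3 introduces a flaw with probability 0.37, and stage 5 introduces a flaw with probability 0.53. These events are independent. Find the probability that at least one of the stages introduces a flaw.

0.724627

Independence gives P(none) = ∏(1 − pᵢ).
P(none) = (1 − 0.07) × (1 − 0.37) × (1 − 0.53) = 0.93 × 0.63 × 0.47 = 0.275373
P(at least one) = 1 − 0.275373 = 0.724627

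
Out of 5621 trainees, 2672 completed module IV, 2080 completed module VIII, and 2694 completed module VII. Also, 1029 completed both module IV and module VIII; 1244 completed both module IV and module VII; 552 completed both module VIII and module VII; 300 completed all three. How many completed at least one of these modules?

4921

N(≥1) = 2672 + 2080 + 2694 − 1029 − 1244 − 552 + 300 = 4921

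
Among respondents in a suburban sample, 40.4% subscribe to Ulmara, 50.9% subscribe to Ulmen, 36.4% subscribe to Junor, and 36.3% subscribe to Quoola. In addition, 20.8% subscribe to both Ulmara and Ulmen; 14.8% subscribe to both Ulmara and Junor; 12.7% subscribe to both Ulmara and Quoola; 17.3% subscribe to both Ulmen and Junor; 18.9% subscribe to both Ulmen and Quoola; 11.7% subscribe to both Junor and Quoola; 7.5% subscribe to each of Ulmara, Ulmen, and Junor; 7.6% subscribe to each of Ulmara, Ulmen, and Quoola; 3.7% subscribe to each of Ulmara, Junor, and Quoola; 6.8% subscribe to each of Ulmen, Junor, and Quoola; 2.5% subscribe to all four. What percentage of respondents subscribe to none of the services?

Using inclusion–exclusion:
P(at least one) = 40.4 + 50.9 + 36.4 + 36.3 − 20.8 − 14.8 − 12.7 − 17.3 − 18.9 − 11.7 + 7.5 + 7.6 + 3.7 + 6.8 − 2.5 = 90.9%
P(none) = 100% − 90.9% = 9.1%

9.1%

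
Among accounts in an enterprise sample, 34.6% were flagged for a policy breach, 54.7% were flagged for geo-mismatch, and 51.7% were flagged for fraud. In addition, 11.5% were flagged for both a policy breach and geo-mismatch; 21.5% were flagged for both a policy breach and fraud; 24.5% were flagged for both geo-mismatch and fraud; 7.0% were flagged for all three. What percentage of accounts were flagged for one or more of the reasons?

P(at least one) = 34.6 + 54.7 + 51.7 − 11.5 − 21.5 − 24.5 + 7.0 = 90.5%

90.5%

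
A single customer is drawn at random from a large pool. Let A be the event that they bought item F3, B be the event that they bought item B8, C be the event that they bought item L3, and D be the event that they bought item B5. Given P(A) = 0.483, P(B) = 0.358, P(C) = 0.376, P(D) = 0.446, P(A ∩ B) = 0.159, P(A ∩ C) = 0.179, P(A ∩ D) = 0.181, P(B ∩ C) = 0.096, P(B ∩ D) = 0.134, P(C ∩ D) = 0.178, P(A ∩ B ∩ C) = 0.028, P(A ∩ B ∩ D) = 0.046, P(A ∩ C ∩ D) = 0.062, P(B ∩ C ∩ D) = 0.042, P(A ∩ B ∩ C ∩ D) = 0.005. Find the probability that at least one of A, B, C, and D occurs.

0.909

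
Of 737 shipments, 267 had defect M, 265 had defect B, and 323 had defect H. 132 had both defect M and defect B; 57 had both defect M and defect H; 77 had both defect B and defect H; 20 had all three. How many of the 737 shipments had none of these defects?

128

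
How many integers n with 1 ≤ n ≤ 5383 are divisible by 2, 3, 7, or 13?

Apply inclusion-exclusion:
floor(5383/2) + floor(5383/3) + floor(5383/7) + floor(5383/13) − floor(5383/6) − floor(5383/14) − floor(5383/26) − floor(5383/21) − floor(5383/39) − floor(5383/91) + floor(5383/42) + floor(5383/78) + floor(5383/182) + floor(5383/273) − floor(5383/546) = 2691 + 1794 + 769 + 414 − 897 − 384 − 207 − 256 − 138 − 59 + 128 + 69 + 29 + 19 − 9 = 3963

3963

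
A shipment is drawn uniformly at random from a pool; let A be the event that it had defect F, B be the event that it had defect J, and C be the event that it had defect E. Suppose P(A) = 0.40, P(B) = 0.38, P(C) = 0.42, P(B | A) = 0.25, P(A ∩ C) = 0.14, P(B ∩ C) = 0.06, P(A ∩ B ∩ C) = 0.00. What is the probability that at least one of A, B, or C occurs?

0.90

P(A ∩ B) = P(A)·P(B|A) = 0.40 × 0.25 = 0.10
Using inclusion–exclusion:
P(A ∪ B ∪ C) = 0.40 + 0.38 + 0.42 − 0.10 − 0.14 − 0.06 + 0.00 = 0.90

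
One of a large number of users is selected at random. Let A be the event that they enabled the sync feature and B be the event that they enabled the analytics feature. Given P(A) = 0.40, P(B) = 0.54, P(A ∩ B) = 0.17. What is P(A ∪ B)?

0.77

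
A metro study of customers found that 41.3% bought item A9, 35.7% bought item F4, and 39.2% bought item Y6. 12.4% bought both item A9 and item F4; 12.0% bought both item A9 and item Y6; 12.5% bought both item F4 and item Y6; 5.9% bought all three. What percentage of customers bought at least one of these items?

85.2%

P(≥1) = 41.3 + 35.7 + 39.2 − 12.4 − 12.0 − 12.5 + 5.9 = 85.2%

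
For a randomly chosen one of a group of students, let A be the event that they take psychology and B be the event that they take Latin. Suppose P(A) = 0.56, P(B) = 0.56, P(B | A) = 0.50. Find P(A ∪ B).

0.84

P(A ∩ B) = P(A)·P(B|A) = 0.56 × 0.50 = 0.28
Using inclusion–exclusion:
P(A ∪ B) = 0.56 + 0.56 − 0.28 = 0.84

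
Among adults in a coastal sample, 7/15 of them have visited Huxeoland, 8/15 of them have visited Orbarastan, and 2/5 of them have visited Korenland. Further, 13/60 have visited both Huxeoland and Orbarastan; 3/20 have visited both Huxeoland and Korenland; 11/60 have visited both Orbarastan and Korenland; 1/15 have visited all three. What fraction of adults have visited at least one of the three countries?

P(union) = 7/15 + 8/15 + 2/5 − 13/60 − 3/20 − 11/60 + 1/15 = 11/12

11/12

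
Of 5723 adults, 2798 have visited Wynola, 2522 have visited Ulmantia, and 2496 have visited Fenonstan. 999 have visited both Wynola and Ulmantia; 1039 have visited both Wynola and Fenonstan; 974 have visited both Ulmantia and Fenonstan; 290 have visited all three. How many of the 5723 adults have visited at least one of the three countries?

By inclusion–exclusion:
|at least one| = 2798 + 2522 + 2496 − 999 − 1039 − 974 + 290 = 5094

5094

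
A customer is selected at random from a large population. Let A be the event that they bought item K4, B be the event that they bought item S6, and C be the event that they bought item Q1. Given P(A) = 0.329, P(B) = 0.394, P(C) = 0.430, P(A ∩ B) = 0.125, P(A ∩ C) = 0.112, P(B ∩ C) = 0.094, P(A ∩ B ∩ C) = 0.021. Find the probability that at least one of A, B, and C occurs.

Apply inclusion-exclusion:
P(A ∪ B ∪ C) = 0.329 + 0.394 + 0.430 − 0.125 − 0.112 − 0.094 + 0.021 = 0.843

0.843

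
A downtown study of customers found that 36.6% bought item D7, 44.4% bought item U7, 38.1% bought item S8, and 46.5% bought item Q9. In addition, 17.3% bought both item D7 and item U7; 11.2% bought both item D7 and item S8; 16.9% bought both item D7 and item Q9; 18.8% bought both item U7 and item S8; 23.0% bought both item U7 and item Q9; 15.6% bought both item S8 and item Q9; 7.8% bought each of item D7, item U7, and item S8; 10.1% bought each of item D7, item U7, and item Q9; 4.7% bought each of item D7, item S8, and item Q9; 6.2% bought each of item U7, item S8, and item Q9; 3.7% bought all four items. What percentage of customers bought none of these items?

12.1%

P(≥1) = 36.6 + 44.4 + 38.1 + 46.5 − 17.3 − 11.2 − 16.9 − 18.8 − 23.0 − 15.6 + 7.8 + 10.1 + 4.7 + 6.2 − 3.7 = 87.9%
P(none) = 100% − 87.9% = 12.1%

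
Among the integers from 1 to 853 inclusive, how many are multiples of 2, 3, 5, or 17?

639

Inclusion–exclusion gives
⌊853/2⌋ + ⌊853/3⌋ + ⌊853/5⌋ + ⌊853/17⌋ − ⌊853/6⌋ − ⌊853/10⌋ − ⌊853/34⌋ − ⌊853/15⌋ − ⌊853/51⌋ − ⌊853/85⌋ + ⌊853/30⌋ + ⌊853/102⌋ + ⌊853/170⌋ + ⌊853/255⌋ − ⌊853/510⌋ = 426 + 284 + 170 + 50 − 142 − 85 − 25 − 56 − 16 − 10 + 28 + 8 + 5 + 3 − 1 = 639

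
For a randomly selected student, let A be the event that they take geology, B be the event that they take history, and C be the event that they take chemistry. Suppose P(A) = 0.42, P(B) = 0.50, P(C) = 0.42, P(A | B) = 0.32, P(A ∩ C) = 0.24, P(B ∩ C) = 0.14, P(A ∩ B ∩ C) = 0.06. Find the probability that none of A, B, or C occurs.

P(A ∩ B) = P(B)·P(A|B) = 0.50 × 0.32 = 0.16
Using inclusion–exclusion:
P(A ∪ B ∪ C) = 0.42 + 0.50 + 0.42 − 0.16 − 0.24 − 0.14 + 0.06 = 0.86
P(none) = 1 − 0.86 = 0.14

0.14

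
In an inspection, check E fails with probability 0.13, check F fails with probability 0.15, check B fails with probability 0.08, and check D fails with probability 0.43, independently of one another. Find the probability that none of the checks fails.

Independence gives P(none) = ∏(1 − pᵢ).
P(none) = (1 − 0.13) × (1 − 0.15) × (1 − 0.08) × (1 − 0.43) = 0.87 × 0.85 × 0.92 × 0.57 = 0.3877938

0.3877938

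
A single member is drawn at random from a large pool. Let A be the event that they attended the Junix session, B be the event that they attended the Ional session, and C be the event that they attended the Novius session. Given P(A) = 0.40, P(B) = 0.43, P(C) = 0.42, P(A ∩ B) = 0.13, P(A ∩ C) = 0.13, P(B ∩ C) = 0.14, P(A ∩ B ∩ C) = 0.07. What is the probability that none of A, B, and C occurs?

0.08

By inclusion–exclusion:
P(A ∪ B ∪ C) = 0.40 + 0.43 + 0.42 − 0.13 − 0.13 − 0.14 + 0.07 = 0.92
P(none) = 1 − 0.92 = 0.08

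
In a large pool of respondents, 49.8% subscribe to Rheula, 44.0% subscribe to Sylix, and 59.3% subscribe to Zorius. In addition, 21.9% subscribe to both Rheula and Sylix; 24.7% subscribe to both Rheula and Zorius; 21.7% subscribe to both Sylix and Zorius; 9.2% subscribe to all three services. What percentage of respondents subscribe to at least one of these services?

94.0%

By inclusion–exclusion:
P(at least one) = 49.8 + 44.0 + 59.3 − 21.9 − 24.7 − 21.7 + 9.2 = 94.0%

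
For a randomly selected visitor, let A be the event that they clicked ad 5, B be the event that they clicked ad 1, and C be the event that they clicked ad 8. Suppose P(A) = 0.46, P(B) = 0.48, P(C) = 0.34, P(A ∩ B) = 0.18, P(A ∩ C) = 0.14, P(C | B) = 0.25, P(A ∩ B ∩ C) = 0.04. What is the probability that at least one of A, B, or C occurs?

0.88

P(B ∩ C) = P(B)·P(C|B) = 0.48 × 0.25 = 0.12
Inclusion–exclusion gives
P(A ∪ B ∪ C) = 0.46 + 0.48 + 0.34 − 0.18 − 0.14 − 0.12 + 0.04 = 0.88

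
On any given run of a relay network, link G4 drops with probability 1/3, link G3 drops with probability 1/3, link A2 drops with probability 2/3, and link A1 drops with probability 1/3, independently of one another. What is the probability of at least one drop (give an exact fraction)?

P(none) = (1 − 1/3) × (1 − 1/3) × (1 − 2/3) × (1 − 1/3) = 2/3 × 2/3 × 1/3 × 2/3 = 8/81
P(at least one) = 1 − 8/81 = 73/81

73/81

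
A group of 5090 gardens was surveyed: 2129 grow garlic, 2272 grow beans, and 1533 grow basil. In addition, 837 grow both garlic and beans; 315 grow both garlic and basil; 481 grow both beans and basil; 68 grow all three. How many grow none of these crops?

721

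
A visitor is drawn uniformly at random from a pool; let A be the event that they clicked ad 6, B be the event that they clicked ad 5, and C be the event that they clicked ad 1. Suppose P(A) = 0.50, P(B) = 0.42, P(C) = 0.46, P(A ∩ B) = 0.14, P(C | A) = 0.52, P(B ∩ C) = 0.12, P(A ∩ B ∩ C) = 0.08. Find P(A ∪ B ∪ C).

P(A ∩ C) = P(A)·P(C|A) = 0.50 × 0.52 = 0.26
By inclusion–exclusion:
P(A ∪ B ∪ C) = 0.50 + 0.42 + 0.46 − 0.14 − 0.26 − 0.12 + 0.08 = 0.94

0.94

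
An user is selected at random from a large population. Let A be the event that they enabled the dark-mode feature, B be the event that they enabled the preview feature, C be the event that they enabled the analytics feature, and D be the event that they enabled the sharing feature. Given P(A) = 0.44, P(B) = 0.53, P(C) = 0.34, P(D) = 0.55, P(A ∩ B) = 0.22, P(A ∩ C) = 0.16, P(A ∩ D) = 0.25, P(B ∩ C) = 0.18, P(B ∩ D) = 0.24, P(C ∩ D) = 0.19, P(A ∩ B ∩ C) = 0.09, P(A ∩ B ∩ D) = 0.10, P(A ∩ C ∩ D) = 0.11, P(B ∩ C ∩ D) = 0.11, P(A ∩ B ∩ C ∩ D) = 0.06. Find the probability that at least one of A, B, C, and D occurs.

0.97

Using inclusion–exclusion:
P(A ∪ B ∪ C ∪ D) = 0.44 + 0.53 + 0.34 + 0.55 − 0.22 − 0.16 − 0.25 − 0.18 − 0.24 − 0.19 + 0.09 + 0.10 + 0.11 + 0.11 − 0.06 = 0.97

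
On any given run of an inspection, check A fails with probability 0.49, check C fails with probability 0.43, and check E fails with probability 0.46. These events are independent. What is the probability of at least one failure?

0.843022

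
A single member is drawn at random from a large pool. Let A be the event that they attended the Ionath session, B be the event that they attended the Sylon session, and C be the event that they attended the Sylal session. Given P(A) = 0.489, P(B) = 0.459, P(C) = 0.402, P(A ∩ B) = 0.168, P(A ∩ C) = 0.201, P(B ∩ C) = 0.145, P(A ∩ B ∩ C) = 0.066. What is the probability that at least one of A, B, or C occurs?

P(A ∪ B ∪ C) = 0.489 + 0.459 + 0.402 − 0.168 − 0.201 − 0.145 + 0.066 = 0.902

0.902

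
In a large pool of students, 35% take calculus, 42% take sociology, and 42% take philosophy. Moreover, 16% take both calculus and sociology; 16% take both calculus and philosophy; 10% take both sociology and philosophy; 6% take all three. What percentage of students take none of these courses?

17%

By inclusion–exclusion:
P(at least one) = 35 + 42 + 42 − 16 − 16 − 10 + 6 = 83%
P(none) = 100% − 83% = 17%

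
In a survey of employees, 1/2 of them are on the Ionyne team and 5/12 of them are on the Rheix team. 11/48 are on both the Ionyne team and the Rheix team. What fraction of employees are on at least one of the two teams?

11/16

Inclusion–exclusion gives
P(at least one) = 1/2 + 5/12 − 11/48 = 11/16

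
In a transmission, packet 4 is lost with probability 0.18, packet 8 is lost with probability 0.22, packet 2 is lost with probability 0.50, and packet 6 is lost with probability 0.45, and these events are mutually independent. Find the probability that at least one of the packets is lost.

0.82411

P(none) = (1 − 0.18) × (1 − 0.22) × (1 − 0.50) × (1 − 0.45) = 0.82 × 0.78 × 0.50 × 0.55 = 0.17589
P(at least one) = 1 − 0.17589 = 0.82411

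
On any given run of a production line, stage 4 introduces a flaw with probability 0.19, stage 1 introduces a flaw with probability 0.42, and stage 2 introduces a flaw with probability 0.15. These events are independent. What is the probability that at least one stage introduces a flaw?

0.60067

Since the events are independent, P(none) is the product of the individual non-occurrence probabilities.
P(none) = (1 − 0.19) × (1 − 0.42) × (1 − 0.15) = 0.81 × 0.58 × 0.85 = 0.39933
P(at least one) = 1 − 0.39933 = 0.60067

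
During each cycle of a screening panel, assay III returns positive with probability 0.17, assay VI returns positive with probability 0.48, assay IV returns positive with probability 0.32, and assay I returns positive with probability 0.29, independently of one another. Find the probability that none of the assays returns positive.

P(none) = (1 − 0.17) × (1 − 0.48) × (1 − 0.32) × (1 − 0.29) = 0.83 × 0.52 × 0.68 × 0.71 = 0.20837648

0.20837648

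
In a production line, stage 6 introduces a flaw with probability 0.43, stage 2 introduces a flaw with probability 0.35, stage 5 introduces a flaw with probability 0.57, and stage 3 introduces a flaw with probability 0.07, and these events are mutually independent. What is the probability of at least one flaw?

0.85183705

P(none) = (1 − 0.43) × (1 − 0.35) × (1 − 0.57) × (1 − 0.07) = 0.57 × 0.65 × 0.43 × 0.93 = 0.14816295
P(at least one) = 1 − 0.14816295 = 0.85183705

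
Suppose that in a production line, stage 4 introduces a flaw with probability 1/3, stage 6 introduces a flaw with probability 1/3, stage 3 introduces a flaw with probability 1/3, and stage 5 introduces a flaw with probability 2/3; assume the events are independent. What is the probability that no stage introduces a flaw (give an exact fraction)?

8/81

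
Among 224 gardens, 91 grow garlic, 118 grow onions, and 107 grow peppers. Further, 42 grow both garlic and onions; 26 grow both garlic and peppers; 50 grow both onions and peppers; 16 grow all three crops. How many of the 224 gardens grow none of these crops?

By inclusion-exclusion,
N(≥1) = 91 + 118 + 107 − 42 − 26 − 50 + 16 = 214
None: 224 − 214 = 10

10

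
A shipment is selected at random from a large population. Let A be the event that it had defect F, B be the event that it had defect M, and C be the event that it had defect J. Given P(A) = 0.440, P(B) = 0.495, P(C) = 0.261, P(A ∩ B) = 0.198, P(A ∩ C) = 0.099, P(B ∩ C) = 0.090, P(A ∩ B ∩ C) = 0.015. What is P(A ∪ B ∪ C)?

P(A ∪ B ∪ C) = 0.440 + 0.495 + 0.261 − 0.198 − 0.099 − 0.090 + 0.015 = 0.824

0.824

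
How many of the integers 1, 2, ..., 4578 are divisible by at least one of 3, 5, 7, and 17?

1526 + 915 + 654 + 269 − 305 − 218 − 89 − 130 − 53 − 38 + 43 + 17 + 12 + 7 − 2 = 2608

2608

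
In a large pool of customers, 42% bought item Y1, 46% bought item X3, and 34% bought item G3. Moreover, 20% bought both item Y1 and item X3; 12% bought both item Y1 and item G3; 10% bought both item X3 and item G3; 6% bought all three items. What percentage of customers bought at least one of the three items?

86%

By inclusion–exclusion:
P(union) = 42 + 46 + 34 − 20 − 12 − 10 + 6 = 86%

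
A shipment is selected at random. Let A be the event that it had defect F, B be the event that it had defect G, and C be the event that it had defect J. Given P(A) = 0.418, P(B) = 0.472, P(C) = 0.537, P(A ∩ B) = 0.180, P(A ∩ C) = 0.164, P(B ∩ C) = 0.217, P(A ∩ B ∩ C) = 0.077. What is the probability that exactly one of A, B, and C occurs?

0.536

P(exactly one) = 0.418 + 0.472 + 0.537 − 2·0.180 − 2·0.164 − 2·0.217 + 3·0.077 = 0.536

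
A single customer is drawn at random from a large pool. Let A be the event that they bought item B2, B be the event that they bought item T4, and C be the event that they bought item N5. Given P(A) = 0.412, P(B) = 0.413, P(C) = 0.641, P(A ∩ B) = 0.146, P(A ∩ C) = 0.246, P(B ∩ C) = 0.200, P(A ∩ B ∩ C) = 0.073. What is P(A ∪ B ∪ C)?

0.947

P(A ∪ B ∪ C) = 0.412 + 0.413 + 0.641 − 0.146 − 0.246 − 0.200 + 0.073 = 0.947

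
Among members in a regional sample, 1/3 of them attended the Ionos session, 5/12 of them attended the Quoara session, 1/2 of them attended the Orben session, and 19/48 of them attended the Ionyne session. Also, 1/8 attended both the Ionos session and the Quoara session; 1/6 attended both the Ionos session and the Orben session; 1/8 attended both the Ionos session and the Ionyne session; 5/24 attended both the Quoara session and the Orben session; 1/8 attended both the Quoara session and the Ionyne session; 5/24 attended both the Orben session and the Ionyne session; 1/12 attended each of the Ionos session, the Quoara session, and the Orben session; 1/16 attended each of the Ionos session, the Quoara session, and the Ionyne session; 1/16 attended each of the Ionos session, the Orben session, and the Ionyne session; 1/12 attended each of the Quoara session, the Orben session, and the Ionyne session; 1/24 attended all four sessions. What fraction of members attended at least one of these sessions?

Using inclusion–exclusion:
P(union) = 1/3 + 5/12 + 1/2 + 19/48 − 1/8 − 1/6 − 1/8 − 5/24 − 1/8 − 5/24 + 1/12 + 1/16 + 1/16 + 1/12 − 1/24 = 15/16

15/16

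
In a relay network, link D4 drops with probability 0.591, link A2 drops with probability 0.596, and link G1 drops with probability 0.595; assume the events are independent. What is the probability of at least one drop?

0.93307942

Independence gives P(none) = ∏(1 − pᵢ).
P(none) = (1 − 0.591) × (1 − 0.596) × (1 − 0.595) = 0.409 × 0.404 × 0.405 = 0.06692058
P(at least one) = 1 − 0.06692058 = 0.93307942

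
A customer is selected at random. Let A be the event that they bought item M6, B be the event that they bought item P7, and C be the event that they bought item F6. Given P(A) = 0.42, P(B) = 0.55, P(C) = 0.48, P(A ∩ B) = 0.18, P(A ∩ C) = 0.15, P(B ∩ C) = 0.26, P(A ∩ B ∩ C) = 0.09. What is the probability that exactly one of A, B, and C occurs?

0.54

P(exactly one) = 0.42 + 0.55 + 0.48 − 2·0.18 − 2·0.15 − 2·0.26 + 3·0.09 = 0.54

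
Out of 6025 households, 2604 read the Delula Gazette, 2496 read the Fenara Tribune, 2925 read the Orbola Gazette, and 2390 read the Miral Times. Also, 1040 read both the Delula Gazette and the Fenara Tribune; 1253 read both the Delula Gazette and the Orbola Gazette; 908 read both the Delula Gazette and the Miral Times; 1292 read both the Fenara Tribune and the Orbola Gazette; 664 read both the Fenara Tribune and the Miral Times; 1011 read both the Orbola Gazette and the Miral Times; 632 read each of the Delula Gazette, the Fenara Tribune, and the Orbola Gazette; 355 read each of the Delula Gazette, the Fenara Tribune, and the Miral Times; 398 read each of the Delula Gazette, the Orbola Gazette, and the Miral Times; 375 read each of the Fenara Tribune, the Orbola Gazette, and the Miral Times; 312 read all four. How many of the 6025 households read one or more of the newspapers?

|at least one| = 2604 + 2496 + 2925 + 2390 − 1040 − 1253 − 908 − 1292 − 664 − 1011 + 632 + 355 + 398 + 375 − 312 = 5695

5695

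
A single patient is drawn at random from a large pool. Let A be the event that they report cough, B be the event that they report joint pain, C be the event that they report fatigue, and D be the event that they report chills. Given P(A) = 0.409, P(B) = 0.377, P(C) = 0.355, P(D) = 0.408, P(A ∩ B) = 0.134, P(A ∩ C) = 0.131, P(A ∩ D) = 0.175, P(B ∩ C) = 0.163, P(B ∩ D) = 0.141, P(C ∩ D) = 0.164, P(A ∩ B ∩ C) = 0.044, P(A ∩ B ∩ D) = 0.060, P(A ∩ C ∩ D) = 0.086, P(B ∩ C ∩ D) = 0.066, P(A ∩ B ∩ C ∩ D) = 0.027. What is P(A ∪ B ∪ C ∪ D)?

0.870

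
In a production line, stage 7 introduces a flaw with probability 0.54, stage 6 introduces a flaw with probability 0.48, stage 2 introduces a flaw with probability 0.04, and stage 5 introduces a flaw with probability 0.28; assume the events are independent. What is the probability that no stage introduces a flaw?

0.16533504

Since the events are independent, P(none) is the product of the individual non-occurrence probabilities.
P(none) = (1 − 0.54) × (1 − 0.48) × (1 − 0.04) × (1 − 0.28) = 0.46 × 0.52 × 0.96 × 0.72 = 0.16533504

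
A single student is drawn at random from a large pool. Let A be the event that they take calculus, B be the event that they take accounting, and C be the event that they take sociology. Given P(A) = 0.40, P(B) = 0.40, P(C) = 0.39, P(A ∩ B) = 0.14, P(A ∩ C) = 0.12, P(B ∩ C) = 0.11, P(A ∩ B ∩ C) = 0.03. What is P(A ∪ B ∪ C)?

0.85

Inclusion–exclusion gives
P(A ∪ B ∪ C) = 0.40 + 0.40 + 0.39 − 0.14 − 0.12 − 0.11 + 0.03 = 0.85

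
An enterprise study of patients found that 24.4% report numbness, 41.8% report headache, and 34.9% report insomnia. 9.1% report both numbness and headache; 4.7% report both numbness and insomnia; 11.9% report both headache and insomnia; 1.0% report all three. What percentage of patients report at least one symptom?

By inclusion–exclusion:
P(at least one) = 24.4 + 41.8 + 34.9 − 9.1 − 4.7 − 11.9 + 1.0 = 76.4%

76.4%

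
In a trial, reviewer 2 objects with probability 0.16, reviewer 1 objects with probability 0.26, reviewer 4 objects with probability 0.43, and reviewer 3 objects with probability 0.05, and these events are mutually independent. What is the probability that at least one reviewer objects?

Since the events are independent, P(none) is the product of the individual non-occurrence probabilities.
P(none) = (1 − 0.16) × (1 − 0.26) × (1 − 0.43) × (1 − 0.05) = 0.84 × 0.74 × 0.57 × 0.95 = 0.3365964
P(at least one) = 1 − 0.3365964 = 0.6634036

0.6634036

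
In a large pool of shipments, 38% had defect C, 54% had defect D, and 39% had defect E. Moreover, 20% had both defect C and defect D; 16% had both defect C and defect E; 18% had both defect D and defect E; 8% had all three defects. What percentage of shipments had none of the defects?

15%

Using inclusion–exclusion:
P(union) = 38 + 54 + 39 − 20 − 16 − 18 + 8 = 85%
P(none) = 100% − 85% = 15%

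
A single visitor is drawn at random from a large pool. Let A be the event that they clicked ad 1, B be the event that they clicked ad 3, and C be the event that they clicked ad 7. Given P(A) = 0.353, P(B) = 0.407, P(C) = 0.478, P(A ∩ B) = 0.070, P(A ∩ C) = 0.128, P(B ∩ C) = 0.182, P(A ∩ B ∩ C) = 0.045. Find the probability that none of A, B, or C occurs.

0.097

Inclusion–exclusion gives
P(A ∪ B ∪ C) = 0.353 + 0.407 + 0.478 − 0.070 − 0.128 − 0.182 + 0.045 = 0.903
P(none) = 1 − 0.903 = 0.097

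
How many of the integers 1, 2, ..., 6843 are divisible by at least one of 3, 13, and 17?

2880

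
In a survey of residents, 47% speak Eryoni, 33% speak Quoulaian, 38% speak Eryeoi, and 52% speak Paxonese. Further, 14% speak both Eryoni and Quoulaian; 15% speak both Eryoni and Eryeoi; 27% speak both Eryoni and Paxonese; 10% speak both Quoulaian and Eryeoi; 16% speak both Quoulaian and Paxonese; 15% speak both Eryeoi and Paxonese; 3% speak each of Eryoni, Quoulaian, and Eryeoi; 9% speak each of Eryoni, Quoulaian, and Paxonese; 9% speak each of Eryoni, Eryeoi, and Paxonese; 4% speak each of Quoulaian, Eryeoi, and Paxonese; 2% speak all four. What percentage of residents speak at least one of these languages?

By inclusion-exclusion,
P(≥1) = 47 + 33 + 38 + 52 − 14 − 15 − 27 − 10 − 16 − 15 + 3 + 9 + 9 + 4 − 2 = 96%

96%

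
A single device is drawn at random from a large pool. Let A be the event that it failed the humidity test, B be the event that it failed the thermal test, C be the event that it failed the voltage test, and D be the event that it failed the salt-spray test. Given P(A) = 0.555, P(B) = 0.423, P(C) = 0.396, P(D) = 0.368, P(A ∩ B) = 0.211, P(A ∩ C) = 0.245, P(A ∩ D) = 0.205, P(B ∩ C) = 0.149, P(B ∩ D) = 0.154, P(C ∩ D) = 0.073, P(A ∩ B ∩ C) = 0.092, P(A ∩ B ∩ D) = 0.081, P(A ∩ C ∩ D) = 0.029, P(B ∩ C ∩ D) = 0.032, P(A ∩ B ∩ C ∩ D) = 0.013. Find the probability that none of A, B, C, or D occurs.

Inclusion–exclusion gives
P(A ∪ B ∪ C ∪ D) = 0.555 + 0.423 + 0.396 + 0.368 − 0.211 − 0.245 − 0.205 − 0.149 − 0.154 − 0.073 + 0.092 + 0.081 + 0.029 + 0.032 − 0.013 = 0.926
P(none) = 1 − 0.926 = 0.074

0.074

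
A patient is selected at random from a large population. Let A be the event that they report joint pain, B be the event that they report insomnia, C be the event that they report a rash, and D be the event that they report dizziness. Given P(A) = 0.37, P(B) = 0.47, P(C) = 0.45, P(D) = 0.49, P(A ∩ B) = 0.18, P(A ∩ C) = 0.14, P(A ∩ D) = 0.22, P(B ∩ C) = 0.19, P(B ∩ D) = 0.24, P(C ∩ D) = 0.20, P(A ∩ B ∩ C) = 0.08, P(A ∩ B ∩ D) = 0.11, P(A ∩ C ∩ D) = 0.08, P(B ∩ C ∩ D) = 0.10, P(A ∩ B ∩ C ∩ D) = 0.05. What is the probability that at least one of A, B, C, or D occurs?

0.93

Using inclusion–exclusion:
P(A ∪ B ∪ C ∪ D) = 0.37 + 0.47 + 0.45 + 0.49 − 0.18 − 0.14 − 0.22 − 0.19 − 0.24 − 0.20 + 0.08 + 0.11 + 0.08 + 0.10 − 0.05 = 0.93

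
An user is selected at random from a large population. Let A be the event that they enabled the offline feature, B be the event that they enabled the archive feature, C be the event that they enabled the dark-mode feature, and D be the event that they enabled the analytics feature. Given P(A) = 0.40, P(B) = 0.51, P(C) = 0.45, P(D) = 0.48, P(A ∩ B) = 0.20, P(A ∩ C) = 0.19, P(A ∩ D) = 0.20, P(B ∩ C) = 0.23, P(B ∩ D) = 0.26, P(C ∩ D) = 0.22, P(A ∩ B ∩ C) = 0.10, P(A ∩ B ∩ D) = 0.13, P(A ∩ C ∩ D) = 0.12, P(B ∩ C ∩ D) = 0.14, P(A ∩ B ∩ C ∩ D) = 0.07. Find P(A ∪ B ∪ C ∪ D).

0.96

Using inclusion–exclusion:
P(A ∪ B ∪ C ∪ D) = 0.40 + 0.51 + 0.45 + 0.48 − 0.20 − 0.19 − 0.20 − 0.23 − 0.26 − 0.22 + 0.10 + 0.13 + 0.12 + 0.14 − 0.07 = 0.96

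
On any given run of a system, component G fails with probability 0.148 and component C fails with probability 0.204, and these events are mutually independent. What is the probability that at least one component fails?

0.321808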